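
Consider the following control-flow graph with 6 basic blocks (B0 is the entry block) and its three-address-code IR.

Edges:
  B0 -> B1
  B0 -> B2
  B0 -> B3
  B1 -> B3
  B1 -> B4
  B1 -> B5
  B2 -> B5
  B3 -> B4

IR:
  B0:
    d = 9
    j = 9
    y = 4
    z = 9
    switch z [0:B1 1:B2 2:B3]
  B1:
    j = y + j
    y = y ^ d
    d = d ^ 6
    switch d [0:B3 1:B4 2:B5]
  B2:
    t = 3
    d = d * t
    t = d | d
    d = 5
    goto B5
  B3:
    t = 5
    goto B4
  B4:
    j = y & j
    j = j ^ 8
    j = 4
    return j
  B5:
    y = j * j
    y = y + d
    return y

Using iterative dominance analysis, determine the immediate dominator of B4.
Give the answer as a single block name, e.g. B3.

Answer: B0

Working:
idom tree: B1←B0 B2←B0 B3←B0 B4←B0 B5←B0
Dom∩ at merges:
  B3: preds {B0,B1}: {B0} ∩ {B0,B1} = {B0}; idom=B0
  B4: preds {B1,B3}: {B0,B1} ∩ {B0,B3} = {B0}; idom=B0
  B5: preds {B1,B2}: {B0,B1} ∩ {B0,B2} = {B0}; idom=B0

idom(B4) = B0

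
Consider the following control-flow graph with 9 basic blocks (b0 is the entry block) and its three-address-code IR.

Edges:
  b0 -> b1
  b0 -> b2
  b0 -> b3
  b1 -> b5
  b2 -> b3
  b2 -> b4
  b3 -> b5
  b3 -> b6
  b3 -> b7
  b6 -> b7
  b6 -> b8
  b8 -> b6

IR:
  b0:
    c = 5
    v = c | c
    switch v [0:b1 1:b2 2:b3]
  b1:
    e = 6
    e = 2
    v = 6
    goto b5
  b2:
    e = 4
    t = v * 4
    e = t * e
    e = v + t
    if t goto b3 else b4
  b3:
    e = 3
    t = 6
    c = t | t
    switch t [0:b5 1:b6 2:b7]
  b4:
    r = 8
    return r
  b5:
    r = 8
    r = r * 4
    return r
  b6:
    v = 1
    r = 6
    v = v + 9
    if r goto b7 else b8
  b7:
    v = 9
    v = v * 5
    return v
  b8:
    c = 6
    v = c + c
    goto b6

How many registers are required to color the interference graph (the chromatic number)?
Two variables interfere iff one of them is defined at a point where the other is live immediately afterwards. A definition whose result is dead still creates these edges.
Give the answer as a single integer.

def/use:
  b0 def {c,v} use ∅
  b1 def {e,v} use ∅
  b2 def {e,t} use {v}
  b3 def {c,e,t} use ∅
  b4 def {r} use ∅
  b5 def {r} use ∅
  b6 def {r,v} use ∅
  b7 def {v} use ∅
  b8 def {c,v} use ∅

Live sets:
  b0: in=∅ out={v}
  b1: in=∅ out=∅
  b2: in={v} out=∅
  b3: in=∅ out=∅
  b4: in=∅ out=∅
  b5: in=∅ out=∅
  b6: in=∅ out=∅
  b7: in=∅ out=∅
  b8: in=∅ out=∅

Interference:
  c↔{t}
  e↔{t,v}
  r↔{v}
  t↔{c,e,v}
  v↔{e,r,t}

Colouring:
  {e,t,v} pairwise interfere (3-clique) ⇒ χ ≥ 3
  3-colouring: c0={r,t}  c1={c,v}  c2={e}
  χ = 3

Answer: 3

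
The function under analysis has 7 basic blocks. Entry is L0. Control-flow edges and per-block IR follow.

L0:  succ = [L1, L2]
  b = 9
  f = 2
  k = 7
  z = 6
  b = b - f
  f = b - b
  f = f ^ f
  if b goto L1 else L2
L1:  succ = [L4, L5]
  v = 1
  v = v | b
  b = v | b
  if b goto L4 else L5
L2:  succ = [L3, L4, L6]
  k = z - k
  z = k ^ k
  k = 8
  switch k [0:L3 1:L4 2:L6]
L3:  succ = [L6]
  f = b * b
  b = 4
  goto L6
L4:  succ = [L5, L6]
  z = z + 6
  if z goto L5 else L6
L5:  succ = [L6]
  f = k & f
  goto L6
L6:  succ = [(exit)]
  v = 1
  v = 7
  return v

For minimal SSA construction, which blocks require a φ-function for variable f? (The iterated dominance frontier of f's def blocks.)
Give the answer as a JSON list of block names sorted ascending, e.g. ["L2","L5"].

idom tree: L1←L0 L2←L0 L3←L2 L4←L0 L5←L0 L6←L0
Join-block Dom:
  L4: preds {L1,L2}: {L0,L1} ∩ {L0,L2} = {L0}; idom=L0
  L5: preds {L1,L4}: {L0,L1} ∩ {L0,L4} = {L0}; idom=L0
  L6: preds {L2,L3,L4,L5}: {L0,L2} ∩ {L0,L2,L3} ∩ {L0,L4} ∩ {L0,L5} = {L0}; idom=L0

DF walk-up:
  join L4 pred L1: L1 stop@L0
  join L4 pred L2: L2 stop@L0
  join L5 pred L1: L1 stop@L0
  join L5 pred L4: L4 stop@L0
  join L6 pred L2: L2 stop@L0
  join L6 pred L3: L3→L2 stop@L0
  join L6 pred L4: L4 stop@L0
  join L6 pred L5: L5 stop@L0
  L0: DF=∅
  L1: DF={L4,L5}
  L2: DF={L4,L6}
  L3: DF={L6}
  L4: DF={L5,L6}
  L5: DF={L6}
  L6: DF=∅

φ for f: defs {L0,L3,L5}
  DF⁺ = {L6}

Answer: ["L6"]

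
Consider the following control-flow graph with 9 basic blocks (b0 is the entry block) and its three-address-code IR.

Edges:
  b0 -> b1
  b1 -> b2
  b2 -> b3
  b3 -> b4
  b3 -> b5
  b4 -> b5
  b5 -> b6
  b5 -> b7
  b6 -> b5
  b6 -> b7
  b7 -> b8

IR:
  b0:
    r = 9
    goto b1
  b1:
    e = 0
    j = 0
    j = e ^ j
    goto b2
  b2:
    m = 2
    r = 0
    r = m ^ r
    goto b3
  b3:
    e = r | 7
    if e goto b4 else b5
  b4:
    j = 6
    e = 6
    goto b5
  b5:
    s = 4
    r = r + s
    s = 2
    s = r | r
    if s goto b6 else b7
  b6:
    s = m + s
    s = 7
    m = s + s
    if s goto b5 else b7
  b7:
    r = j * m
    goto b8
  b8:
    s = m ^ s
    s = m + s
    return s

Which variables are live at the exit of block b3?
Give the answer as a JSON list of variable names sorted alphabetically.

def/use:
  b0 def {r} use ∅
  b1 def {e,j} use ∅
  b2 def {m,r} use ∅
  b3 def {e} use {r}
  b4 def {e,j} use ∅
  b5 def {r,s} use {r}
  b6 def {m,s} use {m,s}
  b7 def {r} use {j,m}
  b8 def {s} use {m,s}

Live sets:
  b0: in=∅ out=∅
  b1: in=∅ out={j}
  b2: in={j} out={j,m,r}
  b3: in={j,m,r} out={j,m,r}
  b4: in={m,r} out={j,m,r}
  b5: in={j,m,r} out={j,m,r,s}
  b6: in={j,m,r,s} out={j,m,r,s}
  b7: in={j,m,s} out={m,s}
  b8: in={m,s} out=∅

live-out(b3) = ["j", "m", "r"]

Answer: ["j", "m", "r"]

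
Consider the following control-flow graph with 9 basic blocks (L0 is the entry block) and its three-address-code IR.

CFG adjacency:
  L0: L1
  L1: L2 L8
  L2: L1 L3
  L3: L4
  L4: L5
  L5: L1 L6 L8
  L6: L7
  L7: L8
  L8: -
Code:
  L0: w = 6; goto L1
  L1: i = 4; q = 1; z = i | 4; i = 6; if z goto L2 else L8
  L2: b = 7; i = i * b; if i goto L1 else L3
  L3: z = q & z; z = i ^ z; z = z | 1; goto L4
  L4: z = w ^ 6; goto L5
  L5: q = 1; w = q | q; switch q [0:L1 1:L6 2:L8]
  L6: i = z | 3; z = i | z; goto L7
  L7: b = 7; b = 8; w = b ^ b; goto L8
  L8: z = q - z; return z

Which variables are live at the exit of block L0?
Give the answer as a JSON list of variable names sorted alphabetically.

Answer: ["w"]

Working:
Per-block:
  L0: {w} / ∅
  L1: {i,q,z} / ∅
  L2: {b,i} / {i}
  L3: {z} / {i,q,z}
  L4: {z} / {w}
  L5: {q,w} / ∅
  L6: {i,z} / {z}
  L7: {b,w} / ∅
  L8: {z} / {q,z}

Liveness:
  live L0: ∅→{w}
  live L1: {w}→{i,q,w,z}
  live L2: {i,q,w,z}→{i,q,w,z}
  live L3: {i,q,w,z}→{w}
  live L4: {w}→{z}
  live L5: {z}→{q,w,z}
  live L6: {q,z}→{q,z}
  live L7: {q,z}→{q,z}
  live L8: {q,z}→∅

live-out(L0) = ["w"]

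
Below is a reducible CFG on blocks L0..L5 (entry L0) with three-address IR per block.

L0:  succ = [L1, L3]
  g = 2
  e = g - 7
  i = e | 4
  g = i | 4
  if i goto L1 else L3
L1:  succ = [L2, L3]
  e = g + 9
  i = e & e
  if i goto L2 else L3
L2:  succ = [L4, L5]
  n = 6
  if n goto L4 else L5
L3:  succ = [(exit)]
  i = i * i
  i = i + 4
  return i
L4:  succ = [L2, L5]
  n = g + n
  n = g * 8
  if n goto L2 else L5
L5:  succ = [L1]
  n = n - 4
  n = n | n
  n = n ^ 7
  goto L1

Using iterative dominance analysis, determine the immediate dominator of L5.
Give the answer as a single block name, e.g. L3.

Answer: L2

Analysis:
idom tree: L1←L0 L2←L1 L3←L0 L4←L2 L5←L2
Dom∩ at merges:
  L1: preds {L0,L5}: {L0} ∩ {L0,L1,L2,L5} = {L0}; idom=L0
  L2: preds {L1,L4}: {L0,L1} ∩ {L0,L1,L2,L4} = {L0,L1}; idom=L1
  L3: preds {L0,L1}: {L0} ∩ {L0,L1} = {L0}; idom=L0
  L5: preds {L2,L4}: {L0,L1,L2} ∩ {L0,L1,L2,L4} = {L0,L1,L2}; idom=L2

idom(L5) = L2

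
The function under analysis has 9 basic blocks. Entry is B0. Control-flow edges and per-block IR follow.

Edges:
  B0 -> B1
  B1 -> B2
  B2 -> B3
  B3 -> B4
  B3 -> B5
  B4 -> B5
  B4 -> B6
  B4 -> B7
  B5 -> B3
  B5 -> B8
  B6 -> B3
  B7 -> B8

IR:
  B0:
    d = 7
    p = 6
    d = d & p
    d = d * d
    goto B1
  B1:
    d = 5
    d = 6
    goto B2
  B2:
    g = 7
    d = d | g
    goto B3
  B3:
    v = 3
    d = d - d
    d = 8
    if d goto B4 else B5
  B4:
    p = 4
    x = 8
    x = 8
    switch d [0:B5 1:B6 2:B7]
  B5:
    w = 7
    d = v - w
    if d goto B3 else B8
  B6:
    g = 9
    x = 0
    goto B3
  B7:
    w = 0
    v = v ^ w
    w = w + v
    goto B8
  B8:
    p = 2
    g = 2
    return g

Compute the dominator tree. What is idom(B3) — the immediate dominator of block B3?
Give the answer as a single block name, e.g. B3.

idom tree: B1←B0 B2←B1 B3←B2 B4←B3 B5←B3 B6←B4 B7←B4 B8←B3
Dom at joins:
  B3: preds {B2,B5,B6}: {B0,B1,B2} ∩ {B0,B1,B2,B3,B5} ∩ {B0,B1,B2,B3,B4,B6} = {B0,B1,B2}; idom=B2
  B5: preds {B3,B4}: {B0,B1,B2,B3} ∩ {B0,B1,B2,B3,B4} = {B0,B1,B2,B3}; idom=B3
  B8: preds {B5,B7}: {B0,B1,B2,B3,B5} ∩ {B0,B1,B2,B3,B4,B7} = {B0,B1,B2,B3}; idom=B3

idom(B3) = B2

Answer: B2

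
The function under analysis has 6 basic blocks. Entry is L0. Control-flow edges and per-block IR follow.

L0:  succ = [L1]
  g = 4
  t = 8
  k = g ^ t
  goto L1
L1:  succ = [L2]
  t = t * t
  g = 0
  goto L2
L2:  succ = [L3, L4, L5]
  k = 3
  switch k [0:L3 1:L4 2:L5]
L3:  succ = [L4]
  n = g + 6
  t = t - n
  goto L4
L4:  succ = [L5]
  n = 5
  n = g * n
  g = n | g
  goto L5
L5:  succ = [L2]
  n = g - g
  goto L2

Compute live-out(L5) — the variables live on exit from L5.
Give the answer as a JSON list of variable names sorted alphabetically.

Answer: ["g", "t"]

Working:
Per-block:
  L0: def={g,k,t} ue=∅
  L1: def={g,t} ue={t}
  L2: def={k} ue=∅
  L3: def={n,t} ue={g,t}
  L4: def={g,n} ue={g}
  L5: def={n} ue={g}

Live sets:
  L0: in=∅ out={t}
  L1: in={t} out={g,t}
  L2: in={g,t} out={g,t}
  L3: in={g,t} out={g,t}
  L4: in={g,t} out={g,t}
  L5: in={g,t} out={g,t}

live-out(L5) = ["g", "t"]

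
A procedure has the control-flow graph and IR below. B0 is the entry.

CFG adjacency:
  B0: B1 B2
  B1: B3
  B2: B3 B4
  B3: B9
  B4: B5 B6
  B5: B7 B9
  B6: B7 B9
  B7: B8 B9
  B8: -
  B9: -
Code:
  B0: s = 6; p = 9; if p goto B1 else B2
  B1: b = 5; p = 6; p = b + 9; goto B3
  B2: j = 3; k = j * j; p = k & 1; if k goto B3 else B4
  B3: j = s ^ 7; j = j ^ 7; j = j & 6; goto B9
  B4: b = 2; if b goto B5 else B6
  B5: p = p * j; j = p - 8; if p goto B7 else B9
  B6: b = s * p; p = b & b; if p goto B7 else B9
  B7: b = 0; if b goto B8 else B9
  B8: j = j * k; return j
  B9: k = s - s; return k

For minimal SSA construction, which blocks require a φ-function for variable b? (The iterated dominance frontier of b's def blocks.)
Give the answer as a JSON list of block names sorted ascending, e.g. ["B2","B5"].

Answer: ["B3", "B7", "B9"]

Working:
idom tree: B1←B0 B2←B0 B3←B0 B4←B2 B5←B4 B6←B4 B7←B4 B8←B7 B9←B0
Dom at joins:
  B3: preds {B1,B2}: {B0,B1} ∩ {B0,B2} = {B0}; idom=B0
  B7: preds {B5,B6}: {B0,B2,B4,B5} ∩ {B0,B2,B4,B6} = {B0,B2,B4}; idom=B4
  B9: preds {B3,B5,B6,B7}: {B0,B3} ∩ {B0,B2,B4,B5} ∩ {B0,B2,B4,B6} ∩ {B0,B2,B4,B7} = {B0}; idom=B0

DF derivation:
  B3←B1: walk B1 to B0
  B3←B2: walk B2 to B0
  B7←B5: walk B5 to B4
  B7←B6: walk B6 to B4
  B9←B3: walk B3 to B0
  B9←B5: walk B5→B4→B2 to B0
  B9←B6: walk B6→B4→B2 to B0
  B9←B7: walk B7→B4→B2 to B0
  B0: DF=∅
  B1: DF={B3}
  B2: DF={B3,B9}
  B3: DF={B9}
  B4: DF={B9}
  B5: DF={B7,B9}
  B6: DF={B7,B9}
  B7: DF={B9}
  B8: DF=∅
  B9: DF=∅

φ for b: defs {B1,B4,B6,B7}
  DF⁺ = {B3,B7,B9}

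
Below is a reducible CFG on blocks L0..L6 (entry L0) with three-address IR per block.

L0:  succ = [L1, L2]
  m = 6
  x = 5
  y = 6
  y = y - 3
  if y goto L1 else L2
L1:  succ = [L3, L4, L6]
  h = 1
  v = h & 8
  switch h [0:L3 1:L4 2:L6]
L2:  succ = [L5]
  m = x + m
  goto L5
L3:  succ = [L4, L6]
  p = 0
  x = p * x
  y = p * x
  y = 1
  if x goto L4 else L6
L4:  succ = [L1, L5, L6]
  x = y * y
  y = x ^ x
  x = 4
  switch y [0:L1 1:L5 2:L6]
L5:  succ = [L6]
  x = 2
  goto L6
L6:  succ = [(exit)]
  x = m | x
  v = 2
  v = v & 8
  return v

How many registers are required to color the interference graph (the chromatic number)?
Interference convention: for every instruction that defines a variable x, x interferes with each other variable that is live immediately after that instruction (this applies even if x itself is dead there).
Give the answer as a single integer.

Answer: 5

Working:
def/use:
  L0: def={m,x,y} ue=∅
  L1: def={h,v} ue=∅
  L2: def={m} ue={m,x}
  L3: def={p,x,y} ue={x}
  L4: def={x,y} ue={y}
  L5: def={x} ue=∅
  L6: def={v,x} ue={m,x}

Live sets:
  live L0: ∅→{m,x,y}
  live L1: {m,x,y}→{m,x,y}
  live L2: {m,x}→{m}
  live L3: {m,x}→{m,x,y}
  live L4: {m,y}→{m,x,y}
  live L5: {m}→{m,x}
  live L6: {m,x}→∅

Conflict graph:
  h — {m,v,x,y}
  m — {h,p,v,x,y}
  p — {m,x}
  v — {h,m,x,y}
  x — {h,m,p,v,y}
  y — {h,m,v,x}

Registers:
  {h,m,v,x,y} pairwise interfere (5-clique) ⇒ χ ≥ 5
  5-colouring: r0={m}  r1={x}  r2={h,p}  r3={v}  r4={y}
  χ = 5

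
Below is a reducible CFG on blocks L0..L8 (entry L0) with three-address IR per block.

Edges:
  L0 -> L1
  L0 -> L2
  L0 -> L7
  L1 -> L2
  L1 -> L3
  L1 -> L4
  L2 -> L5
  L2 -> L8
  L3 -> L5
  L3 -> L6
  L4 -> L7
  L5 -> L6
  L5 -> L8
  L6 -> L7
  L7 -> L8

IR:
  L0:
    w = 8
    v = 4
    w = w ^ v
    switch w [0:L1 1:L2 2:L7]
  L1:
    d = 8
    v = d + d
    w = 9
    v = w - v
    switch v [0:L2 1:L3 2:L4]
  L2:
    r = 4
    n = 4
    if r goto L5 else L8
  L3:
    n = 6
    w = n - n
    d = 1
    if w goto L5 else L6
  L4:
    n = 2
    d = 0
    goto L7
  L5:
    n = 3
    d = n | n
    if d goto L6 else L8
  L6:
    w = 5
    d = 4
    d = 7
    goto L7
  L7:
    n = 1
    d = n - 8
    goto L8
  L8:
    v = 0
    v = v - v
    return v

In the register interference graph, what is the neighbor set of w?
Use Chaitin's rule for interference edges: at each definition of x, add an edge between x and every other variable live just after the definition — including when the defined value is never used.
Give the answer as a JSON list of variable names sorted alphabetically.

Block summaries:
  L0: def={v,w} ue=∅
  L1: def={d,v,w} ue=∅
  L2: def={n,r} ue=∅
  L3: def={d,n,w} ue=∅
  L4: def={d,n} ue=∅
  L5: def={d,n} ue=∅
  L6: def={d,w} ue=∅
  L7: def={d,n} ue=∅
  L8: def={v} ue=∅

Live sets:
  L0 li=∅ lo=∅
  L1 li=∅ lo=∅
  L2 li=∅ lo=∅
  L3 li=∅ lo=∅
  L4 li=∅ lo=∅
  L5 li=∅ lo=∅
  L6 li=∅ lo=∅
  L7 li=∅ lo=∅
  L8 li=∅ lo=∅

Interfere edges:
  d — {w}
  n — {r}
  r — {n}
  v — {w}
  w — {d,v}

N(w) = ["d", "v"]

Answer: ["d", "v"]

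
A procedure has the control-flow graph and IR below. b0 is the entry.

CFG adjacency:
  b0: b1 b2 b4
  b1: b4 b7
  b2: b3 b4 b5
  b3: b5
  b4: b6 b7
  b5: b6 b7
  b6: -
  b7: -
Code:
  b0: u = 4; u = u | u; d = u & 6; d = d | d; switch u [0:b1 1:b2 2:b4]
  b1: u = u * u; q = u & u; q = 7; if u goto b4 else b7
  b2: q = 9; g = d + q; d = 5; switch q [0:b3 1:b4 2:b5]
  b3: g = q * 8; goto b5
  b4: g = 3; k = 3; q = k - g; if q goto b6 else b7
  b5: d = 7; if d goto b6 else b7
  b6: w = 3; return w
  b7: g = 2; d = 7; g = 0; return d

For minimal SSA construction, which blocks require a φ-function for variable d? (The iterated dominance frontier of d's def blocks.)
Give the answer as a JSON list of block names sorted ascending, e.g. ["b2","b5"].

idom tree: b1←b0 b2←b0 b3←b2 b4←b0 b5←b2 b6←b0 b7←b0
Dom at joins:
  b4: preds {b0,b1,b2}: {b0} ∩ {b0,b1} ∩ {b0,b2} = {b0}; idom=b0
  b5: preds {b2,b3}: {b0,b2} ∩ {b0,b2,b3} = {b0,b2}; idom=b2
  b6: preds {b4,b5}: {b0,b4} ∩ {b0,b2,b5} = {b0}; idom=b0
  b7: preds {b1,b4,b5}: {b0,b1} ∩ {b0,b4} ∩ {b0,b2,b5} = {b0}; idom=b0

DF derivation:
  join b4 pred b0: · stop@b0
  join b4 pred b1: b1 stop@b0
  join b4 pred b2: b2 stop@b0
  join b5 pred b2: · stop@b2
  join b5 pred b3: b3 stop@b2
  join b6 pred b4: b4 stop@b0
  join b6 pred b5: b5→b2 stop@b0
  join b7 pred b1: b1 stop@b0
  join b7 pred b4: b4 stop@b0
  join b7 pred b5: b5→b2 stop@b0
  DF(b0)=∅
  DF(b1)={b4,b7}
  DF(b2)={b4,b6,b7}
  DF(b3)={b5}
  DF(b4)={b6,b7}
  DF(b5)={b6,b7}
  DF(b6)=∅
  DF(b7)=∅

φ for d: defs {b0,b2,b5,b7}
  DF⁺ = {b4,b6,b7}

Answer: ["b4", "b6", "b7"]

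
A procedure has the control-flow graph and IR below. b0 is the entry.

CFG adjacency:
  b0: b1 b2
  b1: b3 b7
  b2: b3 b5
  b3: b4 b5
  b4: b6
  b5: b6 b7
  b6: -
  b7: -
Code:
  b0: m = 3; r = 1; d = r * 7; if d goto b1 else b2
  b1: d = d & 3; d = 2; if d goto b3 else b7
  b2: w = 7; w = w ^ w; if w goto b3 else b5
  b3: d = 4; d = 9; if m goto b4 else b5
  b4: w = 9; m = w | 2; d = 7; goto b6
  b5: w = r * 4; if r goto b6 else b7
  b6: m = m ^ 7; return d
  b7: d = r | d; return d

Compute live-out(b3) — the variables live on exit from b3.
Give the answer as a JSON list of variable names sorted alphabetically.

Answer: ["d", "m", "r"]

Working:
Block summaries:
  b0: def={d,m,r} ue=∅
  b1: def={d} ue={d}
  b2: def={w} ue=∅
  b3: def={d} ue={m}
  b4: def={d,m,w} ue=∅
  b5: def={w} ue={r}
  b6: def={m} ue={d,m}
  b7: def={d} ue={d,r}

Backward fixpoint:
  b0: in=∅ out={d,m,r}
  b1: in={d,m,r} out={d,m,r}
  b2: in={d,m,r} out={d,m,r}
  b3: in={m,r} out={d,m,r}
  b4: in=∅ out={d,m}
  b5: in={d,m,r} out={d,m,r}
  b6: in={d,m} out=∅
  b7: in={d,r} out=∅

live-out(b3) = ["d", "m", "r"]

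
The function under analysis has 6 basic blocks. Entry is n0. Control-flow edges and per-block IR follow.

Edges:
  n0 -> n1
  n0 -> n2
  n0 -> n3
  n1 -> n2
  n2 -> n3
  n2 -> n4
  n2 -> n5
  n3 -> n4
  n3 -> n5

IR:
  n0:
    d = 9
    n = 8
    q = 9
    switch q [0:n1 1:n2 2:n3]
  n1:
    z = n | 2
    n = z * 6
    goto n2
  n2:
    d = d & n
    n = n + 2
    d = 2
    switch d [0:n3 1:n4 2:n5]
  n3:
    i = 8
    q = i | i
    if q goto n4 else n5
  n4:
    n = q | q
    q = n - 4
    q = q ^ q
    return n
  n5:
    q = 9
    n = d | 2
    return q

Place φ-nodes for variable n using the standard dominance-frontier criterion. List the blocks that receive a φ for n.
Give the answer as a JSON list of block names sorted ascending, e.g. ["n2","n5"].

idom tree: n1←n0 n2←n0 n3←n0 n4←n0 n5←n0
Dom at joins:
  n2: preds {n0,n1}: {n0} ∩ {n0,n1} = {n0}; idom=n0
  n3: preds {n0,n2}: {n0} ∩ {n0,n2} = {n0}; idom=n0
  n4: preds {n2,n3}: {n0,n2} ∩ {n0,n3} = {n0}; idom=n0
  n5: preds {n2,n3}: {n0,n2} ∩ {n0,n3} = {n0}; idom=n0

DF walk-up:
  join n2 pred n0: · stop@n0
  join n2 pred n1: n1 stop@n0
  join n3 pred n0: · stop@n0
  join n3 pred n2: n2 stop@n0
  join n4 pred n2: n2 stop@n0
  join n4 pred n3: n3 stop@n0
  join n5 pred n2: n2 stop@n0
  join n5 pred n3: n3 stop@n0
  DF(n0)=∅
  DF(n1)={n2}
  DF(n2)={n3,n4,n5}
  DF(n3)={n4,n5}
  DF(n4)=∅
  DF(n5)=∅

φ for n: defs {n0,n1,n2,n4,n5}
  DF⁺ = {n2,n3,n4,n5}

Answer: ["n2", "n3", "n4", "n5"]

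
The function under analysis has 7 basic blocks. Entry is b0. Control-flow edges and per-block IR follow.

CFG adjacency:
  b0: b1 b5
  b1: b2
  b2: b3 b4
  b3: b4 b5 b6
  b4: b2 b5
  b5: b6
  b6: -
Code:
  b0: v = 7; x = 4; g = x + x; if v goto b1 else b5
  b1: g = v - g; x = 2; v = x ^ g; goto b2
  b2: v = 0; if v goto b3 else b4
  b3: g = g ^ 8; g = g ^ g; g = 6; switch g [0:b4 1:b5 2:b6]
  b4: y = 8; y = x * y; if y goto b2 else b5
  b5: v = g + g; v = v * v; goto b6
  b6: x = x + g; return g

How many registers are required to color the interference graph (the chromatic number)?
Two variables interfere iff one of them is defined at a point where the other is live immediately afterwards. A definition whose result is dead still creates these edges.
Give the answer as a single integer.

Block summaries:
  b0 def {g,v,x} use ∅
  b1 def {g,v,x} use {g,v}
  b2 def {v} use ∅
  b3 def {g} use {g}
  b4 def {y} use {x}
  b5 def {v} use {g}
  b6 def {x} use {g,x}

Backward fixpoint:
  live b0: ∅→{g,v,x}
  live b1: {g,v}→{g,x}
  live b2: {g,x}→{g,x}
  live b3: {g,x}→{g,x}
  live b4: {g,x}→{g,x}
  live b5: {g,x}→{g,x}
  live b6: {g,x}→∅

Interfere edges:
  g: {v,x,y}
  v: {g,x}
  x: {g,v,y}
  y: {g,x}

Registers:
  {g,v,x} pairwise interfere (3-clique) ⇒ χ ≥ 3
  assign g→c0 v→c2 x→c1 y→c2 — no edge inside a register ⇒ χ ≤ 3
  χ = 3

Answer: 3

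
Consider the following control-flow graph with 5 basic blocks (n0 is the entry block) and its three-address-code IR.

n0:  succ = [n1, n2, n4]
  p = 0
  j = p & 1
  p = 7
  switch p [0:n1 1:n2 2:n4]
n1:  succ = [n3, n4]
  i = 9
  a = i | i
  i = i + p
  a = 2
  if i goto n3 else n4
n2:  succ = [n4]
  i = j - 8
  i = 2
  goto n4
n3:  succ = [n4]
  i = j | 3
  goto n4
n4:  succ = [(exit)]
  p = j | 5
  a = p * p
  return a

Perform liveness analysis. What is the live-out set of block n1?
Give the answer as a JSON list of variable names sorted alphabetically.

def/use:
  n0 def {j,p} use ∅
  n1 def {a,i} use {p}
  n2 def {i} use {j}
  n3 def {i} use {j}
  n4 def {a,p} use {j}

Live sets:
  live n0: ∅→{j,p}
  live n1: {j,p}→{j}
  live n2: {j}→{j}
  live n3: {j}→{j}
  live n4: {j}→∅

live-out(n1) = ["j"]

Answer: ["j"]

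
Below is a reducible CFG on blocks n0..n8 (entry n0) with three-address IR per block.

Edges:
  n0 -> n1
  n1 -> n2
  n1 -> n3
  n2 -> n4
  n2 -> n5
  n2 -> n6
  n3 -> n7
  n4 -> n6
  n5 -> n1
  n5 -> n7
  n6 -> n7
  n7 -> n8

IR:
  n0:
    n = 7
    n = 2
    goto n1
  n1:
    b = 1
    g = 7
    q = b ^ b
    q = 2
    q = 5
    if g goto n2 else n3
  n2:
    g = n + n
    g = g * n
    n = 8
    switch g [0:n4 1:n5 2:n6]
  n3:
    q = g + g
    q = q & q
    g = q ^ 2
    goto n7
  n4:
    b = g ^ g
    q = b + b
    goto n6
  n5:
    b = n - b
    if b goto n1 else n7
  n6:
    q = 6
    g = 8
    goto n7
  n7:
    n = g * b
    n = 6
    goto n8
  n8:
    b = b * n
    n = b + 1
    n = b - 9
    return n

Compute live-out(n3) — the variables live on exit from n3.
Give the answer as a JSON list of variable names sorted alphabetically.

Per-block:
  n0: def={n} ue=∅
  n1: def={b,g,q} ue=∅
  n2: def={g,n} ue={n}
  n3: def={g,q} ue={g}
  n4: def={b,q} ue={g}
  n5: def={b} ue={b,n}
  n6: def={g,q} ue=∅
  n7: def={n} ue={b,g}
  n8: def={b,n} ue={b,n}

Backward fixpoint:
  n0: in=∅ out={n}
  n1: in={n} out={b,g,n}
  n2: in={b,n} out={b,g,n}
  n3: in={b,g} out={b,g}
  n4: in={g} out={b}
  n5: in={b,g,n} out={b,g,n}
  n6: in={b} out={b,g}
  n7: in={b,g} out={b,n}
  n8: in={b,n} out=∅

live-out(n3) = ["b", "g"]

Answer: ["b", "g"]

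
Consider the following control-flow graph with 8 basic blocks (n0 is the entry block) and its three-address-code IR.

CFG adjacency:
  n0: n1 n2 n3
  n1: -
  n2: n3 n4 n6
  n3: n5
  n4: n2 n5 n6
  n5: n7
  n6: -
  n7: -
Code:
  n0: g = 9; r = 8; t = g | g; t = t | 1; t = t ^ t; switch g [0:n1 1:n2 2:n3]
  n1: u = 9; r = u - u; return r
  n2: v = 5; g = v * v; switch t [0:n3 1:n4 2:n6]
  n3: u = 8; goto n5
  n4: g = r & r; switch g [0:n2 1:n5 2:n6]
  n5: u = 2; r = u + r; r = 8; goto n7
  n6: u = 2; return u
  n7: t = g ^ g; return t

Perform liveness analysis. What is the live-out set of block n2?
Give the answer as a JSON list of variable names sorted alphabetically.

Answer: ["g", "r", "t"]

Analysis:
Block summaries:
  n0: def={g,r,t} ue=∅
  n1: def={r,u} ue=∅
  n2: def={g,v} ue={t}
  n3: def={u} ue=∅
  n4: def={g} ue={r}
  n5: def={r,u} ue={r}
  n6: def={u} ue=∅
  n7: def={t} ue={g}

Live sets:
  n0 li=∅ lo={g,r,t}
  n1 li=∅ lo=∅
  n2 li={r,t} lo={g,r,t}
  n3 li={g,r} lo={g,r}
  n4 li={r,t} lo={g,r,t}
  n5 li={g,r} lo={g}
  n6 li=∅ lo=∅
  n7 li={g} lo=∅

live-out(n2) = ["g", "r", "t"]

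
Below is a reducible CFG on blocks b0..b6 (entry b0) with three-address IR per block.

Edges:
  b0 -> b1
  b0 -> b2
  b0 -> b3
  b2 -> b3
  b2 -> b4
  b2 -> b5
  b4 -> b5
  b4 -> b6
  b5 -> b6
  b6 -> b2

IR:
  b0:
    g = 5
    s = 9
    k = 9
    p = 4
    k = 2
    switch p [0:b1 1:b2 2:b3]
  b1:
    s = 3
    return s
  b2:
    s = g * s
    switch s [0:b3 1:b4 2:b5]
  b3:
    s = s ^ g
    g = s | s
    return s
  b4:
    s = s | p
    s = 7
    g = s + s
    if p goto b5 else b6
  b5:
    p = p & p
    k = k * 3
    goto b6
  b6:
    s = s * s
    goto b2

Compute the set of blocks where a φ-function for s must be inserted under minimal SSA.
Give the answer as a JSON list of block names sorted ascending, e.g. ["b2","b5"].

Answer: ["b2", "b3", "b5", "b6"]

Working:
idom tree: b1←b0 b2←b0 b3←b0 b4←b2 b5←b2 b6←b2
Dom at joins:
  b2: preds {b0,b6}: {b0} ∩ {b0,b2,b6} = {b0}; idom=b0
  b3: preds {b0,b2}: {b0} ∩ {b0,b2} = {b0}; idom=b0
  b5: preds {b2,b4}: {b0,b2} ∩ {b0,b2,b4} = {b0,b2}; idom=b2
  b6: preds {b4,b5}: {b0,b2,b4} ∩ {b0,b2,b5} = {b0,b2}; idom=b2

DF walk-up:
  join b2 pred b0: · stop@b0
  join b2 pred b6: b6→b2 stop@b0
  join b3 pred b0: · stop@b0
  join b3 pred b2: b2 stop@b0
  join b5 pred b2: · stop@b2
  join b5 pred b4: b4 stop@b2
  join b6 pred b4: b4 stop@b2
  join b6 pred b5: b5 stop@b2
  b0 → ∅
  b1 → ∅
  b2 → {b2,b3}
  b3 → ∅
  b4 → {b5,b6}
  b5 → {b6}
  b6 → {b2}

φ for s: defs {b0,b1,b2,b3,b4,b6}
  DF⁺ = {b2,b3,b5,b6}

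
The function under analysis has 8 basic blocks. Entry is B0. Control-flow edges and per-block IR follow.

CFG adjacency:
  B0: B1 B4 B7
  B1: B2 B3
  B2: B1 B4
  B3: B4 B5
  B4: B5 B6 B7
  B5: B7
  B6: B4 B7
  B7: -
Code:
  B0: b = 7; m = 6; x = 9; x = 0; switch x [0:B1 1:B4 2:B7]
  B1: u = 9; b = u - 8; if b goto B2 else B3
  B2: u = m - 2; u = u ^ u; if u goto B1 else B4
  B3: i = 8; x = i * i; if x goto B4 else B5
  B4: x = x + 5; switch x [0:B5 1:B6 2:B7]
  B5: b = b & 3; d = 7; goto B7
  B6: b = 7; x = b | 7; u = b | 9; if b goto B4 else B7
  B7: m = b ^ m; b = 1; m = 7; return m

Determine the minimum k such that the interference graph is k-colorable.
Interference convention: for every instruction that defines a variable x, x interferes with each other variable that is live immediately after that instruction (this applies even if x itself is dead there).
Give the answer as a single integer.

Per-block:
  B0: def={b,m,x} ue=∅
  B1: def={b,u} ue=∅
  B2: def={u} ue={m}
  B3: def={i,x} ue=∅
  B4: def={x} ue={x}
  B5: def={b,d} ue={b}
  B6: def={b,u,x} ue=∅
  B7: def={b,m} ue={b,m}

Backward fixpoint:
  B0 li=∅ lo={b,m,x}
  B1 li={m,x} lo={b,m,x}
  B2 li={b,m,x} lo={b,m,x}
  B3 li={b,m} lo={b,m,x}
  B4 li={b,m,x} lo={b,m}
  B5 li={b,m} lo={b,m}
  B6 li={m} lo={b,m,x}
  B7 li={b,m} lo=∅

Interfere edges:
  b: {d,i,m,u,x}
  d: {b,m}
  i: {b,m}
  m: {b,d,i,u,x}
  u: {b,m,x}
  x: {b,m,u}

Chromatic number:
  {b,m,u,x} pairwise interfere (4-clique) ⇒ χ ≥ 4
  assign b→r0 d→r2 i→r2 m→r1 u→r2 x→r3 — no edge inside a register ⇒ χ ≤ 4
  χ = 4

Answer: 4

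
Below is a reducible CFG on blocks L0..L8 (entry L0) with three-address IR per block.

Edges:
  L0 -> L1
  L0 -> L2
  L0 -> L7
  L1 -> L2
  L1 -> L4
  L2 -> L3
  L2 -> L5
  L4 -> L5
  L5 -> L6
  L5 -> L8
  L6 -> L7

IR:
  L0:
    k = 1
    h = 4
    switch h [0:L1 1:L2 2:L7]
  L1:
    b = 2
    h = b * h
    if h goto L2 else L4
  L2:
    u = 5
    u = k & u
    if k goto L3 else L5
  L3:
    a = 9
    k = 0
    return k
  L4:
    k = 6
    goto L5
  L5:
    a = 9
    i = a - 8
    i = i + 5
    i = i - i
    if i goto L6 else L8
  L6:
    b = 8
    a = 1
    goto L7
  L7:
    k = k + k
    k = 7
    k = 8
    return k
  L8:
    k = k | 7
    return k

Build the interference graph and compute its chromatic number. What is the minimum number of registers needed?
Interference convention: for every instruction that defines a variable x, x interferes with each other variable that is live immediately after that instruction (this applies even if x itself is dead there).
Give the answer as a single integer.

Block summaries:
  L0: def={h,k} ue=∅
  L1: def={b,h} ue={h}
  L2: def={u} ue={k}
  L3: def={a,k} ue=∅
  L4: def={k} ue=∅
  L5: def={a,i} ue=∅
  L6: def={a,b} ue=∅
  L7: def={k} ue={k}
  L8: def={k} ue={k}

Liveness:
  L0: in=∅ out={h,k}
  L1: in={h,k} out={k}
  L2: in={k} out={k}
  L3: in=∅ out=∅
  L4: in=∅ out={k}
  L5: in={k} out={k}
  L6: in={k} out={k}
  L7: in={k} out=∅
  L8: in={k} out=∅

Interfere edges:
  a↔{k}
  b↔{h,k}
  h↔{b,k}
  i↔{k}
  k↔{a,b,h,i,u}
  u↔{k}

Registers:
  {b,h,k} pairwise interfere (3-clique) ⇒ χ ≥ 3
  assign a→r1 b→r1 h→r2 i→r1 k→r0 u→r1 — no edge inside a register ⇒ χ ≤ 3
  χ = 3

Answer: 3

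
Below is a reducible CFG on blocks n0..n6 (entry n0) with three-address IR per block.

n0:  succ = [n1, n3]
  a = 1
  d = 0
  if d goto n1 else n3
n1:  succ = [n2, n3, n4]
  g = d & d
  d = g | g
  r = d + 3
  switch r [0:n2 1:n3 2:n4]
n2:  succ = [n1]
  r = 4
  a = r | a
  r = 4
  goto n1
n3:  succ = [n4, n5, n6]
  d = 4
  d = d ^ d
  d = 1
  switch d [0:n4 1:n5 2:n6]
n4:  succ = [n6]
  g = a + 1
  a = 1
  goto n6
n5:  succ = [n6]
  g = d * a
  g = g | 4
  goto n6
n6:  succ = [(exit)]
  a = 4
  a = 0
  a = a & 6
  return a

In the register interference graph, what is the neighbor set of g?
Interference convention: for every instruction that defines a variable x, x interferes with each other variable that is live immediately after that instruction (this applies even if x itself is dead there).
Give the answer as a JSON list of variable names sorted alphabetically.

Answer: ["a"]

Derivation:
Per-block:
  n0 def {a,d} use ∅
  n1 def {d,g,r} use {d}
  n2 def {a,r} use {a}
  n3 def {d} use ∅
  n4 def {a,g} use {a}
  n5 def {g} use {a,d}
  n6 def {a} use ∅

Backward fixpoint:
  n0 li=∅ lo={a,d}
  n1 li={a,d} lo={a,d}
  n2 li={a,d} lo={a,d}
  n3 li={a} lo={a,d}
  n4 li={a} lo=∅
  n5 li={a,d} lo=∅
  n6 li=∅ lo=∅

Conflict graph:
  a↔{d,g,r}
  d↔{a,r}
  g↔{a}
  r↔{a,d}

N(g) = ["a"]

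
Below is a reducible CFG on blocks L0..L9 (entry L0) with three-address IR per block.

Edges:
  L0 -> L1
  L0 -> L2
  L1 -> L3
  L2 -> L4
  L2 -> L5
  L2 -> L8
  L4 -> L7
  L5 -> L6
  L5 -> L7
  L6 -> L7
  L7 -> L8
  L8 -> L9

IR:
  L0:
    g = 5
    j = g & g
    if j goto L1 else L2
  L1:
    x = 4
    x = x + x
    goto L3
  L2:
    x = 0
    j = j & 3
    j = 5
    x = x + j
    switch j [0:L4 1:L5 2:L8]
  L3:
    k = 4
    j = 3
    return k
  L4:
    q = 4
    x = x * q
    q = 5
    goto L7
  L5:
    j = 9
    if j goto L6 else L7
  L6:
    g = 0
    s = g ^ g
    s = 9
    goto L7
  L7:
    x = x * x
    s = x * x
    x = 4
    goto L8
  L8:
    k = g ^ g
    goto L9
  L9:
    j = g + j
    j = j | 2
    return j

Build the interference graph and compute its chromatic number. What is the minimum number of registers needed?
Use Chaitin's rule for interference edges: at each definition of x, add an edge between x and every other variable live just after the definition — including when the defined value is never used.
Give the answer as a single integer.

Answer: 4

Derivation:
Block summaries:
  L0: def={g,j} ue=∅
  L1: def={x} ue=∅
  L2: def={j,x} ue={j}
  L3: def={j,k} ue=∅
  L4: def={q,x} ue={x}
  L5: def={j} ue=∅
  L6: def={g,s} ue=∅
  L7: def={s,x} ue={x}
  L8: def={k} ue={g}
  L9: def={j} ue={g,j}

Liveness:
  live L0: ∅→{g,j}
  live L1: ∅→∅
  live L2: {g,j}→{g,j,x}
  live L3: ∅→∅
  live L4: {g,j,x}→{g,j,x}
  live L5: {g,x}→{g,j,x}
  live L6: {j,x}→{g,j,x}
  live L7: {g,j,x}→{g,j}
  live L8: {g,j}→{g,j}
  live L9: {g,j}→∅

Interfere edges:
  g — {j,k,q,s,x}
  j — {g,k,q,s,x}
  k — {g,j}
  q — {g,j,x}
  s — {g,j,x}
  x — {g,j,q,s}

Chromatic number:
  clique {g,j,q,x} ⇒ need ≥ 4
  assign g→R0 j→R1 k→R2 q→R3 s→R3 x→R2 — no edge inside a register ⇒ χ ≤ 4
  χ = 4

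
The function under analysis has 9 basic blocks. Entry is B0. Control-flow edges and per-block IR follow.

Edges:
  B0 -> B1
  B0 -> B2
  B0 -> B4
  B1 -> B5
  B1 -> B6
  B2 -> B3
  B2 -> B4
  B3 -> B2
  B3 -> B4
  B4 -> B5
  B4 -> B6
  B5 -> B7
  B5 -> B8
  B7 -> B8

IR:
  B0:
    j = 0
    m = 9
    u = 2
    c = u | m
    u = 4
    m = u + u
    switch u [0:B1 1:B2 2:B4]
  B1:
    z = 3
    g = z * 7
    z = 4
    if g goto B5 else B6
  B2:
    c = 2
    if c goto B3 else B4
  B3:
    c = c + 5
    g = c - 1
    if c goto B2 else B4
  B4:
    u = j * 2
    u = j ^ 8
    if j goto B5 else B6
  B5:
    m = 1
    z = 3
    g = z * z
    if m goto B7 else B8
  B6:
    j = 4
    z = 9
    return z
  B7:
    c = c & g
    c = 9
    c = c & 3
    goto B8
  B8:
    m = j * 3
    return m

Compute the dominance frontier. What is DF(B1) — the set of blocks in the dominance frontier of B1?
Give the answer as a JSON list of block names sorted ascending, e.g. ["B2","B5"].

Answer: ["B5", "B6"]

Derivation:
idom tree: B1←B0 B2←B0 B3←B2 B4←B0 B5←B0 B6←B0 B7←B5 B8←B5
Dom at joins:
  B2: preds {B0,B3}: {B0} ∩ {B0,B2,B3} = {B0}; idom=B0
  B4: preds {B0,B2,B3}: {B0} ∩ {B0,B2} ∩ {B0,B2,B3} = {B0}; idom=B0
  B5: preds {B1,B4}: {B0,B1} ∩ {B0,B4} = {B0}; idom=B0
  B6: preds {B1,B4}: {B0,B1} ∩ {B0,B4} = {B0}; idom=B0
  B8: preds {B5,B7}: {B0,B5} ∩ {B0,B5,B7} = {B0,B5}; idom=B5

DF derivation:
  B2←B0: walk · to B0
  B2←B3: walk B3→B2 to B0
  B4←B0: walk · to B0
  B4←B2: walk B2 to B0
  B4←B3: walk B3→B2 to B0
  B5←B1: walk B1 to B0
  B5←B4: walk B4 to B0
  B6←B1: walk B1 to B0
  B6←B4: walk B4 to B0
  B8←B5: walk · to B5
  B8←B7: walk B7 to B5
  DF(B0)=∅
  DF(B1)={B5,B6}
  DF(B2)={B2,B4}
  DF(B3)={B2,B4}
  DF(B4)={B5,B6}
  DF(B5)=∅
  DF(B6)=∅
  DF(B7)={B8}
  DF(B8)=∅

DF(B1) = ["B5", "B6"]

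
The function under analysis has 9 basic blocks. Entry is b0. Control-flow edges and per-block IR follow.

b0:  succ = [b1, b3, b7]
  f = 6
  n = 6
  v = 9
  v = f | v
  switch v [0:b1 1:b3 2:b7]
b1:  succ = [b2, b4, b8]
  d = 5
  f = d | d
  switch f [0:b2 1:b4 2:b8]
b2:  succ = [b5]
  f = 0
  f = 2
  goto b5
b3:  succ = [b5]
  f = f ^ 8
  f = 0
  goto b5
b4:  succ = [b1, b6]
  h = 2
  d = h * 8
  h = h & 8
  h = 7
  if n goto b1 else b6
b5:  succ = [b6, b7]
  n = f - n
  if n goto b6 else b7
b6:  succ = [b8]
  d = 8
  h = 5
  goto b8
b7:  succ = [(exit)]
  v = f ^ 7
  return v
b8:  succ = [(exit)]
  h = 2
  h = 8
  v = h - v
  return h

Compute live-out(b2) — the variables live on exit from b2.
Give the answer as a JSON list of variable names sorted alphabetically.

Answer: ["f", "n", "v"]

Derivation:
Per-block:
  b0: def={f,n,v} ue=∅
  b1: def={d,f} ue=∅
  b2: def={f} ue=∅
  b3: def={f} ue={f}
  b4: def={d,h} ue={n}
  b5: def={n} ue={f,n}
  b6: def={d,h} ue=∅
  b7: def={v} ue={f}
  b8: def={h,v} ue={v}

Backward fixpoint:
  live b0: ∅→{f,n,v}
  live b1: {n,v}→{n,v}
  live b2: {n,v}→{f,n,v}
  live b3: {f,n,v}→{f,n,v}
  live b4: {n,v}→{n,v}
  live b5: {f,n,v}→{f,v}
  live b6: {v}→{v}
  live b7: {f}→∅
  live b8: {v}→∅

live-out(b2) = ["f", "n", "v"]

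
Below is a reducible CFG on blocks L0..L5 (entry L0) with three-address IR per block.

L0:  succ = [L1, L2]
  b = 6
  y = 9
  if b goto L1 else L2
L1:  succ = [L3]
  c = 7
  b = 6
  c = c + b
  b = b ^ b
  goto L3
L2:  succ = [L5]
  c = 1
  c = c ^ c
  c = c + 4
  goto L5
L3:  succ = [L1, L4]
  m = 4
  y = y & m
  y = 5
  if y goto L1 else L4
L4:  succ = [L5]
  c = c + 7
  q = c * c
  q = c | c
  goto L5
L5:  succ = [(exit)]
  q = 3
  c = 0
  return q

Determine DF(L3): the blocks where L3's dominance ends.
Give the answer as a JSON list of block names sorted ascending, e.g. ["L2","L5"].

Answer: ["L1", "L5"]

Derivation:
idom tree: L1←L0 L2←L0 L3←L1 L4←L3 L5←L0
Dom∩ at merges:
  L1: preds {L0,L3}: {L0} ∩ {L0,L1,L3} = {L0}; idom=L0
  L5: preds {L2,L4}: {L0,L2} ∩ {L0,L1,L3,L4} = {L0}; idom=L0

DF derivation:
  L1←L0: walk · to L0
  L1←L3: walk L3→L1 to L0
  L5←L2: walk L2 to L0
  L5←L4: walk L4→L3→L1 to L0
  DF(L0)=∅
  DF(L1)={L1,L5}
  DF(L2)={L5}
  DF(L3)={L1,L5}
  DF(L4)={L5}
  DF(L5)=∅

DF(L3) = ["L1", "L5"]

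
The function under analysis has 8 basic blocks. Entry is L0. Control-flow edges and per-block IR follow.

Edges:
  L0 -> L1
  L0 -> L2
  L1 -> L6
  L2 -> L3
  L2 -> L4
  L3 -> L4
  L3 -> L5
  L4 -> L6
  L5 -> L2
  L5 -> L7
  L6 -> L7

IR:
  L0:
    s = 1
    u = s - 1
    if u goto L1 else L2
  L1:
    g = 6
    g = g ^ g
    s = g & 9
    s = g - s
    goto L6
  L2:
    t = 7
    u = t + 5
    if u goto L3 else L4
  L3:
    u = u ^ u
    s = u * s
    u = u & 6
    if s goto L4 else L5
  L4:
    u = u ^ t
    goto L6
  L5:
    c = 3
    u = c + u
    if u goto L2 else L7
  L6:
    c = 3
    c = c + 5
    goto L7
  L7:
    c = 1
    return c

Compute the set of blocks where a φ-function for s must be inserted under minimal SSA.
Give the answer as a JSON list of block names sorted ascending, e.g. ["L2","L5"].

idom tree: L1←L0 L2←L0 L3←L2 L4←L2 L5←L3 L6←L0 L7←L0
Dom at joins:
  L2: preds {L0,L5}: {L0} ∩ {L0,L2,L3,L5} = {L0}; idom=L0
  L4: preds {L2,L3}: {L0,L2} ∩ {L0,L2,L3} = {L0,L2}; idom=L2
  L6: preds {L1,L4}: {L0,L1} ∩ {L0,L2,L4} = {L0}; idom=L0
  L7: preds {L5,L6}: {L0,L2,L3,L5} ∩ {L0,L6} = {L0}; idom=L0

Frontier:
  L2←L0: walk · to L0
  L2←L5: walk L5→L3→L2 to L0
  L4←L2: walk · to L2
  L4←L3: walk L3 to L2
  L6←L1: walk L1 to L0
  L6←L4: walk L4→L2 to L0
  L7←L5: walk L5→L3→L2 to L0
  L7←L6: walk L6 to L0
  L0: DF=∅
  L1: DF={L6}
  L2: DF={L2,L6,L7}
  L3: DF={L2,L4,L7}
  L4: DF={L6}
  L5: DF={L2,L7}
  L6: DF={L7}
  L7: DF=∅

φ for s: defs {L0,L1,L3}
  DF⁺ = {L2,L4,L6,L7}

Answer: ["L2", "L4", "L6", "L7"]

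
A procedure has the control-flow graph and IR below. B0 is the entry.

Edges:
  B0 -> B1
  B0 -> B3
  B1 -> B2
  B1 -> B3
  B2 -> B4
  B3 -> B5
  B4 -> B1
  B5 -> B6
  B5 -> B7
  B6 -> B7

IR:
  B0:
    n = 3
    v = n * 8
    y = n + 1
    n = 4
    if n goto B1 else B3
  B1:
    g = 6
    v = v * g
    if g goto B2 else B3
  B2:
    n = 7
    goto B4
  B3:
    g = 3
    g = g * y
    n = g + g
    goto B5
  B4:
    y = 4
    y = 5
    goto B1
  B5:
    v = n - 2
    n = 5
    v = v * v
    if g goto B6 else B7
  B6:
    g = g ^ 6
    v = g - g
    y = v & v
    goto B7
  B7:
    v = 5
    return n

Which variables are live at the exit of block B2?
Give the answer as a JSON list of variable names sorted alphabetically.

Per-block:
  B0: {n,v,y} / ∅
  B1: {g,v} / {v}
  B2: {n} / ∅
  B3: {g,n} / {y}
  B4: {y} / ∅
  B5: {n,v} / {g,n}
  B6: {g,v,y} / {g}
  B7: {v} / {n}

Liveness:
  B0 li=∅ lo={v,y}
  B1 li={v,y} lo={v,y}
  B2 li={v} lo={v}
  B3 li={y} lo={g,n}
  B4 li={v} lo={v,y}
  B5 li={g,n} lo={g,n}
  B6 li={g,n} lo={n}
  B7 li={n} lo=∅

live-out(B2) = ["v"]

Answer: ["v"]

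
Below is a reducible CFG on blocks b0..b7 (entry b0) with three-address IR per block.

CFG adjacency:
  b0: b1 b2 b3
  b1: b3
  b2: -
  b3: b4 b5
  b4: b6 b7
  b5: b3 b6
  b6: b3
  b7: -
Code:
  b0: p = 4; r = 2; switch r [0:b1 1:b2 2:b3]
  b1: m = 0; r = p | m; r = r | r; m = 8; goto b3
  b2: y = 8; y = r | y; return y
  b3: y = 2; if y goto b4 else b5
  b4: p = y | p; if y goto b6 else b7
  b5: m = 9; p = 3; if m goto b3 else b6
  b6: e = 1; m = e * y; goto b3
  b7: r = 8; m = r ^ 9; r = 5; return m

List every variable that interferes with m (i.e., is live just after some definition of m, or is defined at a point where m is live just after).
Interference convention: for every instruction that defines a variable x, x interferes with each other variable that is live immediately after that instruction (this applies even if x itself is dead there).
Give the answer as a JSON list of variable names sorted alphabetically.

Answer: ["p", "r", "y"]

Working:
Per-block:
  b0: {p,r} / ∅
  b1: {m,r} / {p}
  b2: {y} / {r}
  b3: {y} / ∅
  b4: {p} / {p,y}
  b5: {m,p} / ∅
  b6: {e,m} / {y}
  b7: {m,r} / ∅

Liveness:
  live b0: ∅→{p,r}
  live b1: {p}→{p}
  live b2: {r}→∅
  live b3: {p}→{p,y}
  live b4: {p,y}→{p,y}
  live b5: {y}→{p,y}
  live b6: {p,y}→{p}
  live b7: ∅→∅

Conflict graph:
  e: {p,y}
  m: {p,r,y}
  p: {e,m,r,y}
  r: {m,p,y}
  y: {e,m,p,r}

N(m) = ["p", "r", "y"]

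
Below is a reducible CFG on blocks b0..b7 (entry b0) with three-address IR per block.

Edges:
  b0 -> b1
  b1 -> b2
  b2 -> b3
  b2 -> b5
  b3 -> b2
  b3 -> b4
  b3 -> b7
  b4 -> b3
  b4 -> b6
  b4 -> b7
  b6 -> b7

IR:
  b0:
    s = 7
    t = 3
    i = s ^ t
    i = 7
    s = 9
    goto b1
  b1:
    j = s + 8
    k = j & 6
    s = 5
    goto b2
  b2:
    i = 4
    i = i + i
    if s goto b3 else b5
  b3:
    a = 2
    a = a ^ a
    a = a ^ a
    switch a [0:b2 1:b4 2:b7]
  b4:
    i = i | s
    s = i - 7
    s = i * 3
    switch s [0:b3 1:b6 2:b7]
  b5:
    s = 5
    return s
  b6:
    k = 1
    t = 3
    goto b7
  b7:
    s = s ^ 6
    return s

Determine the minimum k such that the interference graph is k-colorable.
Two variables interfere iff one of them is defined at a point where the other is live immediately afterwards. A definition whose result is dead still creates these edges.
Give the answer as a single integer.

Per-block:
  b0: {i,s,t} / ∅
  b1: {j,k,s} / {s}
  b2: {i} / {s}
  b3: {a} / ∅
  b4: {i,s} / {i,s}
  b5: {s} / ∅
  b6: {k,t} / ∅
  b7: {s} / {s}

Backward fixpoint:
  b0 li=∅ lo={s}
  b1 li={s} lo={s}
  b2 li={s} lo={i,s}
  b3 li={i,s} lo={i,s}
  b4 li={i,s} lo={i,s}
  b5 li=∅ lo=∅
  b6 li={s} lo={s}
  b7 li={s} lo=∅

Interfere edges:
  a — {i,s}
  i — {a,s}
  j — ∅
  k — {s}
  s — {a,i,k,t}
  t — {s}

Registers:
  lower bound: {a,i,s} mutually conflict ⇒ χ ≥ 3
  3-colouring: r0={j,s}  r1={a,k,t}  r2={i}
  χ = 3

Answer: 3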